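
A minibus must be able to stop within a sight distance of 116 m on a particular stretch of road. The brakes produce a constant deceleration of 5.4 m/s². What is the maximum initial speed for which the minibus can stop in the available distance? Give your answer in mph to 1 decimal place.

v²/(2a) = d ⇒ v = √(2 × 5.400 × 116) = √1252.80 = 35.3949 m/s.
35.3949 m/s ÷ 0.44704 = 79.176 mph.

Maximum speed ≈ 79.2 mph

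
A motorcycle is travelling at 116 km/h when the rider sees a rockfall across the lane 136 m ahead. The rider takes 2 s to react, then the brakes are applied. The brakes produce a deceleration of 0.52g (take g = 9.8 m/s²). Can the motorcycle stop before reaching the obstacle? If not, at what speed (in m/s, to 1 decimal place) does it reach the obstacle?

No — it strikes the obstacle at 17.6 m/s

116 km/h ÷ 3.6 = 32.2222 m/s.
a = 0.52 × 9.8 = 5.096 m/s².
Reaction distance = 32.2222 × 2 = 64.444 m.
Braking distance needed to stop: v²/(2a) = 1038.270 / 10.192 = 101.871 m, so total needed = 64.444 + 101.871 = 166.315 m > 136 m — it cannot stop.
Distance remaining when braking begins: 136 − 64.444 = 71.556 m.
v² = v₀² − 2a·d = 1038.270 − 2 × 5.096 × 71.556 = 308.971 m²/s².
v = √308.971 = 17.578 m/s.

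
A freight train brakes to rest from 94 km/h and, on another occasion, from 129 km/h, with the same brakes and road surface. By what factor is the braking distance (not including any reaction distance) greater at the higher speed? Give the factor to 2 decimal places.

Braking distance d = v²/(2a), so with a fixed, d ∝ v².
Factor = (129/94)² = 1.3723² = 1.8832.

Factor ≈ 1.88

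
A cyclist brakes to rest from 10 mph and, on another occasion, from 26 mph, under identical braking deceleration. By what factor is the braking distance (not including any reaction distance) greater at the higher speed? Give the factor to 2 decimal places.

Braking distance d = v²/(2a), so with a fixed, d ∝ v².
Factor = (26/10)² = 2.6000² = 6.7600.

Factor ≈ 6.76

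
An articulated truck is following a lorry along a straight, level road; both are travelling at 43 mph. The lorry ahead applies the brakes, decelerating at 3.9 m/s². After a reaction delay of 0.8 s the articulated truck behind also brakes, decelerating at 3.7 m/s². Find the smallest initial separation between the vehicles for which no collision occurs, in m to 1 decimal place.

Minimum gap ≈ 17.9 m

43 mph × 0.44704 = 19.2227 m/s.
Leader travels v²/(2a_L) = 369.512 / 7.800 = 47.373 m before stopping.
Follower covers v·t_r = 19.2227 × 0.8 = 15.378 m while reacting, then v²/(2a_F) = 369.512 / 7.400 = 49.934 m while braking, for a total of 15.378 + 49.934 = 65.312 m.
Since a_F ≤ a_L and the follower starts braking later, the follower is never slower than the leader, so the closest approach is when both have stopped.
Minimum gap = 65.312 − 47.373 = 17.939 m.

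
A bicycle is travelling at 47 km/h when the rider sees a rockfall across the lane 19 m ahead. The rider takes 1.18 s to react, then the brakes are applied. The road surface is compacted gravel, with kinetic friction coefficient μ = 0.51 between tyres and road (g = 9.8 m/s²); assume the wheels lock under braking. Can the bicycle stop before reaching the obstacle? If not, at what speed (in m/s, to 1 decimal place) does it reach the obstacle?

No — it strikes the obstacle at 11.6 m/s

47 km/h ÷ 3.6 = 13.0556 m/s.
a = μg = 0.51 × 9.8 = 4.998 m/s².
Reaction distance = 13.0556 × 1.18 = 15.406 m.
Braking distance needed to stop: v²/(2a) = 170.449 / 9.996 = 17.052 m, so total needed = 15.406 + 17.052 = 32.458 m > 19 m — it cannot stop.
Distance remaining when braking begins: 19 − 15.406 = 3.594 m.
v² = v₀² − 2a·d = 170.449 − 2 × 4.998 × 3.594 = 134.523 m²/s².
v = √134.523 = 11.598 m/s.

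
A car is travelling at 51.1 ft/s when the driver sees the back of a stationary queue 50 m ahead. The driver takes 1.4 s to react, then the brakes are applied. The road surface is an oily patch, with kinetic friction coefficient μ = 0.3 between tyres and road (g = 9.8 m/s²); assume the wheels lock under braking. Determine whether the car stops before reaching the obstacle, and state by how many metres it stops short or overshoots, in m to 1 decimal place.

No — it overshoots by 13.1 m

51.1 ft/s × 0.3048 = 15.5753 m/s.
a = μg = 0.3 × 9.8 = 2.940 m/s².
Reaction distance = 15.5753 × 1.4 = 21.805 m.
Braking distance = v²/(2a) = 242.590 / 5.880 = 41.257 m.
Total stopping distance = 21.805 + 41.257 = 63.062 m, vs 50 m available — it cannot stop in time and overshoots by 63.062 − 50 = 13.062 m.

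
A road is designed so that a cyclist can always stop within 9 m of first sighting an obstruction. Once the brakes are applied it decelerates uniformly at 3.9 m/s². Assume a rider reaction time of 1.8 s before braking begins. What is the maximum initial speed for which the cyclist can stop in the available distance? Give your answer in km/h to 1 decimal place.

Maximum speed ≈ 14.1 km/h

Stopping distance: v·t_r + v²/(2a) = 9 with t_r = 1.8 s and a = 3.900 m/s².
So v² + 14.040 v − 70.20 = 0.
Positive root: v = −a·t_r + √((a·t_r)² + 2a·d) = −7.020 + √(49.280 + 70.20) = 3.9107 m/s.
3.9107 m/s × 3.6 = 14.079 km/h.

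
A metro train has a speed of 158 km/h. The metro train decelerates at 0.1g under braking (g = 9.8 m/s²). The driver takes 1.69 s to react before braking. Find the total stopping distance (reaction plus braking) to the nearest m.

158 km/h ÷ 3.6 = 43.8889 m/s.
a = 0.1 × 9.8 = 0.980 m/s².
Reaction distance = v·t_r = 43.8889 × 1.69 = 74.172 m.
Braking distance = v²/(2a) = 43.8889² / (2 × 0.980) = 1926.236 / 1.960 = 982.773 m.
Total = 74.172 + 982.773 = 1056.945 m.

Total stopping distance ≈ 1057 m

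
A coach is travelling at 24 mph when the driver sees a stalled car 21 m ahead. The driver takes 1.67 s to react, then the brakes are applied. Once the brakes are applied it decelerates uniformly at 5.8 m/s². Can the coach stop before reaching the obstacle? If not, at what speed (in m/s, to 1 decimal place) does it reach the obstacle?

No — it strikes the obstacle at 8.9 m/s

24 mph × 0.44704 = 10.7290 m/s.
Reaction distance = 10.7290 × 1.67 = 17.917 m.
Braking distance needed to stop: v²/(2a) = 115.111 / 11.600 = 9.923 m, so total needed = 17.917 + 9.923 = 27.840 m > 21 m — it cannot stop.
Distance remaining when braking begins: 21 − 17.917 = 3.083 m.
v² = v₀² − 2a·d = 115.111 − 2 × 5.800 × 3.083 = 79.348 m²/s².
v = √79.348 = 8.908 m/s.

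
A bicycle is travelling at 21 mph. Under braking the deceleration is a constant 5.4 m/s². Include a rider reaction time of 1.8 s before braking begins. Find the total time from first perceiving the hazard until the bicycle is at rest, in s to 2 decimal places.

Total time ≈ 3.54 s

21 mph × 0.44704 = 9.3878 m/s.
Braking time = v/a = 9.3878 / 5.400 = 1.738 s.
Total = 1.8 + 1.738 = 3.538 s.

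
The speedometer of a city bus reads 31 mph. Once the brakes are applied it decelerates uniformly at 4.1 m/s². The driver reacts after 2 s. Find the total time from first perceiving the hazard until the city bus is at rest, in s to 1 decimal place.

31 mph × 0.44704 = 13.8582 m/s.
Braking time = v/a = 13.8582 / 4.100 = 3.380 s.
Total = 2 + 3.380 = 5.380 s.

Total time ≈ 5.4 s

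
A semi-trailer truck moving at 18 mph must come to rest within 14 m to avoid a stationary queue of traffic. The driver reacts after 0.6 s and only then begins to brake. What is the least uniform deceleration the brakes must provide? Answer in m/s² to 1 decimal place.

18 mph × 0.44704 = 8.0467 m/s.
Distance covered during reaction = 8.0467 × 0.6 = 4.828 m.
Distance available for braking: 14 − 4.828 = 9.172 m.
v² = 2a·d ⇒ a = v²/(2d) = 8.0467² / (2 × 9.172) = 64.749 / 18.344 = 3.5297 m/s².

Required deceleration ≈ 3.5 m/s²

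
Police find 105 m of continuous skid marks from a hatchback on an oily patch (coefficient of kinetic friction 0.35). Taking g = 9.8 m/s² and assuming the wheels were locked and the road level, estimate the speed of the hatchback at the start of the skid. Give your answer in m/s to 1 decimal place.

Deceleration a = μg = 0.35 × 9.8 = 3.430 m/s².
v = √(2a·d) = √(2 × 3.430 × 105) = √720.300 = 26.8384 m/s.

Initial speed ≈ 26.8 m/s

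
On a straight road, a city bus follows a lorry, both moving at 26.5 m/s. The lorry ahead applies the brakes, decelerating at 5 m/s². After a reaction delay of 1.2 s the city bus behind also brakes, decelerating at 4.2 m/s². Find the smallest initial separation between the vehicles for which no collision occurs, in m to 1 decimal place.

Minimum gap ≈ 45.2 m

Leader travels v²/(2a_L) = 702.250 / 10.000 = 70.225 m before stopping.
Follower covers v·t_r = 26.5000 × 1.2 = 31.800 m while reacting, then v²/(2a_F) = 702.250 / 8.400 = 83.601 m while braking, for a total of 31.800 + 83.601 = 115.401 m.
Since a_F ≤ a_L and the follower starts braking later, the follower is never slower than the leader, so the closest approach is when both have stopped.
Minimum gap = 115.401 − 70.225 = 45.176 m.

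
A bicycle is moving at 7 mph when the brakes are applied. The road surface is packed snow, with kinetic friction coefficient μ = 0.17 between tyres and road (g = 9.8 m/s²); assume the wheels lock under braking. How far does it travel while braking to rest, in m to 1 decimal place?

7 mph × 0.44704 = 3.1293 m/s.
a = μg = 0.17 × 9.8 = 1.666 m/s².
Braking distance = v²/(2a) = 3.1293² / (2 × 1.666) = 9.793 / 3.332 = 2.939 m.

Braking distance ≈ 2.9 m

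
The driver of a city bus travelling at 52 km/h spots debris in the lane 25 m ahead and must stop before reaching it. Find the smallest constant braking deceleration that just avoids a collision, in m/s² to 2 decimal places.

52 km/h ÷ 3.6 = 14.4444 m/s.
v² = 2a·d ⇒ a = v²/(2d) = 14.4444² / (2 × 25.000) = 208.641 / 50.000 = 4.1728 m/s².

Required deceleration ≈ 4.17 m/s²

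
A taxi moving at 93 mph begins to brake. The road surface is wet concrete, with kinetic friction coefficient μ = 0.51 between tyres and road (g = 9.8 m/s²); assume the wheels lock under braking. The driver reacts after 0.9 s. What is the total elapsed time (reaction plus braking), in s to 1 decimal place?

Total time ≈ 9.2 s

93 mph × 0.44704 = 41.5747 m/s.
a = μg = 0.51 × 9.8 = 4.998 m/s².
Braking time = v/a = 41.5747 / 4.998 = 8.318 s.
Total = 0.9 + 8.318 = 9.218 s.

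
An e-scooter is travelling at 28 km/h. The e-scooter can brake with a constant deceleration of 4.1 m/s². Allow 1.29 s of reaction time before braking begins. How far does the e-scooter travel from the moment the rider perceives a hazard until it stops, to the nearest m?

28 km/h ÷ 3.6 = 7.7778 m/s.
Reaction distance = v·t_r = 7.7778 × 1.29 = 10.033 m.
Braking distance = v²/(2a) = 7.7778² / (2 × 4.100) = 60.494 / 8.200 = 7.377 m.
Total = 10.033 + 7.377 = 17.410 m.

Total stopping distance ≈ 17 m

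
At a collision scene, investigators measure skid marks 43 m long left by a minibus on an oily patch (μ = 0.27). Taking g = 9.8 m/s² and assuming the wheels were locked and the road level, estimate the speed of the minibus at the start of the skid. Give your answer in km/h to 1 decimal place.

Initial speed ≈ 54.3 km/h

Deceleration a = μg = 0.27 × 9.8 = 2.646 m/s².
v = √(2a·d) = √(2 × 2.646 × 43) = √227.556 = 15.0850 m/s.
= 15.0850 × 3.6 = 54.306 km/h.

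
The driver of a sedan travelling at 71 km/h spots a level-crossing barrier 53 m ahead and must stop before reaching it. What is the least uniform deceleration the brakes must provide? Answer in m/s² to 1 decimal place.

Required deceleration ≈ 3.7 m/s²

71 km/h ÷ 3.6 = 19.7222 m/s.
v² = 2a·d ⇒ a = v²/(2d) = 19.7222² / (2 × 53.000) = 388.965 / 106.000 = 3.6695 m/s².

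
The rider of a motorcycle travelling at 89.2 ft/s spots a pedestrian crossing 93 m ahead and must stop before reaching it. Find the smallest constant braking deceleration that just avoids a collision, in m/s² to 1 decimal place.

Required deceleration ≈ 4.0 m/s²

89.2 ft/s × 0.3048 = 27.1882 m/s.
v² = 2a·d ⇒ a = v²/(2d) = 27.1882² / (2 × 93.000) = 739.198 / 186.000 = 3.9742 m/s².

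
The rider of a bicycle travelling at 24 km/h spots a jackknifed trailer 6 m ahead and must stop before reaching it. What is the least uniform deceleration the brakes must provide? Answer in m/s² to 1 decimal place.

24 km/h ÷ 3.6 = 6.6667 m/s.
v² = 2a·d ⇒ a = v²/(2d) = 6.6667² / (2 × 6.000) = 44.445 / 12.000 = 3.7037 m/s².

Required deceleration ≈ 3.7 m/s²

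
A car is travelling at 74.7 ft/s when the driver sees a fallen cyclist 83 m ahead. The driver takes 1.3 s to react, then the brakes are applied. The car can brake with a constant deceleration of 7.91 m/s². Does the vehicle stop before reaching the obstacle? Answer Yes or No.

Yes

74.7 ft/s × 0.3048 = 22.7686 m/s.
Reaction distance = 22.7686 × 1.3 = 29.599 m.
Braking distance = v²/(2a) = 518.409 / 15.820 = 32.769 m.
Total stopping distance = 29.599 + 32.769 = 62.368 m, vs 83 m available — it stops with 83 − 62.368 = 20.632 m to spare.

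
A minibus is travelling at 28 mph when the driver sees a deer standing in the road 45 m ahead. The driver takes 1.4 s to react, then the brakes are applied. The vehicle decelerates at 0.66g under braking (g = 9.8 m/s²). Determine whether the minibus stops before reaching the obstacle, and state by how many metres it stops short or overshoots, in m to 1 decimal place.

28 mph × 0.44704 = 12.5171 m/s.
a = 0.66 × 9.8 = 6.468 m/s².
Reaction distance = 12.5171 × 1.4 = 17.524 m.
Braking distance = v²/(2a) = 156.678 / 12.936 = 12.112 m.
Total stopping distance = 17.524 + 12.112 = 29.636 m, vs 45 m available — it stops with 45 − 29.636 = 15.364 m to spare.

Yes — it stops 15.4 m short of the obstacle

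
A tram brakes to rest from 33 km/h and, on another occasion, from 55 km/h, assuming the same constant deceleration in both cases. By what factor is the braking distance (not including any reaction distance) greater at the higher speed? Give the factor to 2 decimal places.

Factor ≈ 2.78

Braking distance d = v²/(2a), so with a fixed, d ∝ v².
Factor = (55/33)² = 1.6667² = 2.7779.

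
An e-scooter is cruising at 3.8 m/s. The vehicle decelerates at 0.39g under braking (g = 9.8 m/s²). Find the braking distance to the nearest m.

Braking distance ≈ 2 m

a = 0.39 × 9.8 = 3.822 m/s².
Braking distance = v²/(2a) = 3.8000² / (2 × 3.822) = 14.440 / 7.644 = 1.889 m.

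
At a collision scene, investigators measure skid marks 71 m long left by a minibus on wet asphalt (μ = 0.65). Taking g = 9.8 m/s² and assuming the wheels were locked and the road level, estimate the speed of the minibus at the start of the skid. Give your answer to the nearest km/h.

Initial speed ≈ 108 km/h

Deceleration a = μg = 0.65 × 9.8 = 6.370 m/s².
v = √(2a·d) = √(2 × 6.370 × 71) = √904.540 = 30.0756 m/s.
= 30.0756 × 3.6 = 108.272 km/h.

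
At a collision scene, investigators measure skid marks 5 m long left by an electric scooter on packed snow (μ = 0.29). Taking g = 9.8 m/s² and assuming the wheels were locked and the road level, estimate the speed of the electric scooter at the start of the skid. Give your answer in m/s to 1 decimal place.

Deceleration a = μg = 0.29 × 9.8 = 2.842 m/s².
v = √(2a·d) = √(2 × 2.842 × 5) = √28.420 = 5.3310 m/s.

Initial speed ≈ 5.3 m/s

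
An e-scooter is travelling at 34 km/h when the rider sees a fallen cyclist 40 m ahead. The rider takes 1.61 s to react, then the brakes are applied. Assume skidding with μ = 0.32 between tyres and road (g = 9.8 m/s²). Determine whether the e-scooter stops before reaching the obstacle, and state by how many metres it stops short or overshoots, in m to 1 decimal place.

34 km/h ÷ 3.6 = 9.4444 m/s.
a = μg = 0.32 × 9.8 = 3.136 m/s².
Reaction distance = 9.4444 × 1.61 = 15.205 m.
Braking distance = v²/(2a) = 89.197 / 6.272 = 14.221 m.
Total stopping distance = 15.205 + 14.221 = 29.426 m, vs 40 m available — it stops with 40 − 29.426 = 10.574 m to spare.

Yes — it stops 10.6 m short of the obstacle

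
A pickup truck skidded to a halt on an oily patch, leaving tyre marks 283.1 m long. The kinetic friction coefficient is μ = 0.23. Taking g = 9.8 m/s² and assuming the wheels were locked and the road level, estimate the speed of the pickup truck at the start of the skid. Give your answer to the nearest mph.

Deceleration a = μg = 0.23 × 9.8 = 2.254 m/s².
v = √(2a·d) = √(2 × 2.254 × 283.1) = √1276.215 = 35.7242 m/s.
= 35.7242 ÷ 0.44704 = 79.913 mph.

Initial speed ≈ 80 mph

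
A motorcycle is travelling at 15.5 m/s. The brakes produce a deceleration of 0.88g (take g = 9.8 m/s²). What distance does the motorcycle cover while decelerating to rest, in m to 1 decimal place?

a = 0.88 × 9.8 = 8.624 m/s².
Braking distance = v²/(2a) = 15.5000² / (2 × 8.624) = 240.250 / 17.248 = 13.929 m.

Braking distance ≈ 13.9 m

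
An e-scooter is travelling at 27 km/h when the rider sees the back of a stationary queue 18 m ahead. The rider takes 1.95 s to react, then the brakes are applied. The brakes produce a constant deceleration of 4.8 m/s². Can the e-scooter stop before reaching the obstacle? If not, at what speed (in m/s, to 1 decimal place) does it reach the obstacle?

27 km/h ÷ 3.6 = 7.5000 m/s.
Reaction distance = 7.5000 × 1.95 = 14.625 m.
Braking distance needed to stop: v²/(2a) = 56.250 / 9.600 = 5.859 m, so total needed = 14.625 + 5.859 = 20.484 m > 18 m — it cannot stop.
Distance remaining when braking begins: 18 − 14.625 = 3.375 m.
v² = v₀² − 2a·d = 56.250 − 2 × 4.800 × 3.375 = 23.850 m²/s².
v = √23.850 = 4.884 m/s.

No — it strikes the obstacle at 4.9 m/s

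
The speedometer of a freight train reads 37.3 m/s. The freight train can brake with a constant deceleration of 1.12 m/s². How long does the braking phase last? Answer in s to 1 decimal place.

Braking time = v/a = 37.3000 / 1.120 = 33.304 s.

Braking time ≈ 33.3 s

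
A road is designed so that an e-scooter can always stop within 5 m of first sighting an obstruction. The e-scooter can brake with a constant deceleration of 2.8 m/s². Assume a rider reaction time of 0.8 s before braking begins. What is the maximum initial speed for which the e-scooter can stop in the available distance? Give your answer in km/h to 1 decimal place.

Maximum speed ≈ 12.6 km/h

Stopping distance: v·t_r + v²/(2a) = 5 with t_r = 0.8 s and a = 2.800 m/s².
So v² + 4.480 v − 28.00 = 0.
Positive root: v = −a·t_r + √((a·t_r)² + 2a·d) = −2.240 + √(5.018 + 28.00) = 3.5061 m/s.
3.5061 m/s × 3.6 = 12.622 km/h.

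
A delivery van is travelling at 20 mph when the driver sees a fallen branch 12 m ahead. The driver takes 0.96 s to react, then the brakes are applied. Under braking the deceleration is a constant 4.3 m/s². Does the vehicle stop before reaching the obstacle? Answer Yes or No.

No

20 mph × 0.44704 = 8.9408 m/s.
Reaction distance = 8.9408 × 0.96 = 8.583 m.
Braking distance = v²/(2a) = 79.938 / 8.600 = 9.295 m.
Total stopping distance = 8.583 + 9.295 = 17.878 m, vs 12 m available — it cannot stop in time and overshoots by 17.878 − 12 = 5.878 m.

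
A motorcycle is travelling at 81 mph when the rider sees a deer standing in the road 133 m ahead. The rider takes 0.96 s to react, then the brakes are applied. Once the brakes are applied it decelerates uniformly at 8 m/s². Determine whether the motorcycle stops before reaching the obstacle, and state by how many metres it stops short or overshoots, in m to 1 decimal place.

81 mph × 0.44704 = 36.2102 m/s.
Reaction distance = 36.2102 × 0.96 = 34.762 m.
Braking distance = v²/(2a) = 1311.179 / 16.000 = 81.949 m.
Total stopping distance = 34.762 + 81.949 = 116.711 m, vs 133 m available — it stops with 133 − 116.711 = 16.289 m to spare.

Yes — it stops 16.3 m short of the obstacle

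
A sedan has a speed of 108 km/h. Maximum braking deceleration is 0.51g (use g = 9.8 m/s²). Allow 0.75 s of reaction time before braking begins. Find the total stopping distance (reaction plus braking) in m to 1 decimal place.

Total stopping distance ≈ 112.5 m

108 km/h ÷ 3.6 = 30.0000 m/s.
a = 0.51 × 9.8 = 4.998 m/s².
Reaction distance = v·t_r = 30.0000 × 0.75 = 22.500 m.
Braking distance = v²/(2a) = 30.0000² / (2 × 4.998) = 900.000 / 9.996 = 90.036 m.
Total = 22.500 + 90.036 = 112.536 m.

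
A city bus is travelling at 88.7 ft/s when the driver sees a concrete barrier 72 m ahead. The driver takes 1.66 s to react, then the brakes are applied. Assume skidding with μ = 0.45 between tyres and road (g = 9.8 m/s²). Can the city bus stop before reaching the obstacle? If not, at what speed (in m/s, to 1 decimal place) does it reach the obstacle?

88.7 ft/s × 0.3048 = 27.0358 m/s.
a = μg = 0.45 × 9.8 = 4.410 m/s².
Reaction distance = 27.0358 × 1.66 = 44.879 m.
Braking distance needed to stop: v²/(2a) = 730.934 / 8.820 = 82.872 m, so total needed = 44.879 + 82.872 = 127.751 m > 72 m — it cannot stop.
Distance remaining when braking begins: 72 − 44.879 = 27.121 m.
v² = v₀² − 2a·d = 730.934 − 2 × 4.410 × 27.121 = 491.727 m²/s².
v = √491.727 = 22.175 m/s.

No — it strikes the obstacle at 22.2 m/s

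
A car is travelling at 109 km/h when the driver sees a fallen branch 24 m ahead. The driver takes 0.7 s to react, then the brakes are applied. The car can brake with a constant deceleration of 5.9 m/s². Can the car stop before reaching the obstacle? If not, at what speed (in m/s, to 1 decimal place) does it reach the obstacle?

109 km/h ÷ 3.6 = 30.2778 m/s.
Reaction distance = 30.2778 × 0.7 = 21.194 m.
Braking distance needed to stop: v²/(2a) = 916.745 / 11.800 = 77.690 m, so total needed = 21.194 + 77.690 = 98.884 m > 24 m — it cannot stop.
Distance remaining when braking begins: 24 − 21.194 = 2.806 m.
v² = v₀² − 2a·d = 916.745 − 2 × 5.900 × 2.806 = 883.634 m²/s².
v = √883.634 = 29.726 m/s.

No — it strikes the obstacle at 29.7 m/s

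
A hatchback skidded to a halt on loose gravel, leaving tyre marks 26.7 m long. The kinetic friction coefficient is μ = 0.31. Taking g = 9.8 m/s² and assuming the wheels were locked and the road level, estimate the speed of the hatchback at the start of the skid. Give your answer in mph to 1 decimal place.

Initial speed ≈ 28.5 mph

Deceleration a = μg = 0.31 × 9.8 = 3.038 m/s².
v = √(2a·d) = √(2 × 3.038 × 26.7) = √162.229 = 12.7369 m/s.
= 12.7369 ÷ 0.44704 = 28.492 mph.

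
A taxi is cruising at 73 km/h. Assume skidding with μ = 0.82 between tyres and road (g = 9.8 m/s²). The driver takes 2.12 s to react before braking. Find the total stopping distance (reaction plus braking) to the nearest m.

Total stopping distance ≈ 69 m

73 km/h ÷ 3.6 = 20.2778 m/s.
a = μg = 0.82 × 9.8 = 8.036 m/s².
Reaction distance = v·t_r = 20.2778 × 2.12 = 42.989 m.
Braking distance = v²/(2a) = 20.2778² / (2 × 8.036) = 411.189 / 16.072 = 25.584 m.
Total = 42.989 + 25.584 = 68.573 m.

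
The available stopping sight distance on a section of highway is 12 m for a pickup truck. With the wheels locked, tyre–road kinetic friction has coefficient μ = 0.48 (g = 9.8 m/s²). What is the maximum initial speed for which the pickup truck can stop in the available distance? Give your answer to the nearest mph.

Maximum speed ≈ 24 mph

a = μg = 0.48 × 9.8 = 4.704 m/s².
v²/(2a) = d ⇒ v = √(2 × 4.704 × 12) = √112.90 = 10.6254 m/s.
10.6254 m/s ÷ 0.44704 = 23.768 mph.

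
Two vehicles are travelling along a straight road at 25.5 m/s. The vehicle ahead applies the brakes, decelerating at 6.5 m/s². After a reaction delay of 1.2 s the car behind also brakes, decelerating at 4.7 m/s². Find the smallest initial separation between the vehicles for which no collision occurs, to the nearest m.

Minimum gap ≈ 50 m

Leader travels v²/(2a_L) = 650.250 / 13.000 = 50.019 m before stopping.
Follower covers v·t_r = 25.5000 × 1.2 = 30.600 m while reacting, then v²/(2a_F) = 650.250 / 9.400 = 69.176 m while braking, for a total of 30.600 + 69.176 = 99.776 m.
Since a_F ≤ a_L and the follower starts braking later, the follower is never slower than the leader, so the closest approach is when both have stopped.
Minimum gap = 99.776 − 50.019 = 49.757 m.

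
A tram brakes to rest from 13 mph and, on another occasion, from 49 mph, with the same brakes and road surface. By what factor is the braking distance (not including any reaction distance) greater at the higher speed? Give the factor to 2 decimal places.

Braking distance d = v²/(2a), so with a fixed, d ∝ v².
Factor = (49/13)² = 3.7692² = 14.2069.

Factor ≈ 14.21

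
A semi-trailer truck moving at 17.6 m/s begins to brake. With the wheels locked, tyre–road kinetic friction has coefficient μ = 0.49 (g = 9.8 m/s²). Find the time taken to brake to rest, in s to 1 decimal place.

a = μg = 0.49 × 9.8 = 4.802 m/s².
Braking time = v/a = 17.6000 / 4.802 = 3.665 s.

Braking time ≈ 3.7 s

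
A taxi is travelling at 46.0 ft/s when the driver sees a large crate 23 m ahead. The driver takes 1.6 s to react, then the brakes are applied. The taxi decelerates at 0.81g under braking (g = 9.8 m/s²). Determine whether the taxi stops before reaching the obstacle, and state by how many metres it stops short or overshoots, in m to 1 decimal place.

46 ft/s × 0.3048 = 14.0208 m/s.
a = 0.81 × 9.8 = 7.938 m/s².
Reaction distance = 14.0208 × 1.6 = 22.433 m.
Braking distance = v²/(2a) = 196.583 / 15.876 = 12.382 m.
Total stopping distance = 22.433 + 12.382 = 34.815 m, vs 23 m available — it cannot stop in time and overshoots by 34.815 − 23 = 11.815 m.

No — it overshoots by 11.8 m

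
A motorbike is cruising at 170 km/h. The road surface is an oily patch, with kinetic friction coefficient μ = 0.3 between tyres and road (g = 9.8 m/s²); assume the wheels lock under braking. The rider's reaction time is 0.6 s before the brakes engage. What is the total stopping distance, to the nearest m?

Total stopping distance ≈ 408 m

170 km/h ÷ 3.6 = 47.2222 m/s.
a = μg = 0.3 × 9.8 = 2.940 m/s².
Reaction distance = v·t_r = 47.2222 × 0.6 = 28.333 m.
Braking distance = v²/(2a) = 47.2222² / (2 × 2.940) = 2229.936 / 5.880 = 379.241 m.
Total = 28.333 + 379.241 = 407.574 m.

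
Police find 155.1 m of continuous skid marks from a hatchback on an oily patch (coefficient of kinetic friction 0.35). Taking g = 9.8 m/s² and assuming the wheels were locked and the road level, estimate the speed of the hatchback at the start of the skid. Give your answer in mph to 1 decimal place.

Initial speed ≈ 73.0 mph

Deceleration a = μg = 0.35 × 9.8 = 3.430 m/s².
v = √(2a·d) = √(2 × 3.430 × 155.1) = √1063.986 = 32.6188 m/s.
= 32.6188 ÷ 0.44704 = 72.966 mph.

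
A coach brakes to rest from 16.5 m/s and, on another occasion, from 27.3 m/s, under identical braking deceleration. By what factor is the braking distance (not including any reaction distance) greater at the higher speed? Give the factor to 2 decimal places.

Braking distance d = v²/(2a), so with a fixed, d ∝ v².
Factor = (27.3/16.5)² = 1.6545² = 2.7374.

Factor ≈ 2.74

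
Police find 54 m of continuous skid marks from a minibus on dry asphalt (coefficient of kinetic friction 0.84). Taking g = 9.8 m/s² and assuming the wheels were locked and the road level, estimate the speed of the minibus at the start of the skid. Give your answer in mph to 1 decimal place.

Initial speed ≈ 66.7 mph

Deceleration a = μg = 0.84 × 9.8 = 8.232 m/s².
v = √(2a·d) = √(2 × 8.232 × 54) = √889.056 = 29.8170 m/s.
= 29.8170 ÷ 0.44704 = 66.699 mph.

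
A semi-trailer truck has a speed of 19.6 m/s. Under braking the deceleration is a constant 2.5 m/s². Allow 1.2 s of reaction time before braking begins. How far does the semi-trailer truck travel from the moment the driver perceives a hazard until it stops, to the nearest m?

Reaction distance = v·t_r = 19.6000 × 1.2 = 23.520 m.
Braking distance = v²/(2a) = 19.6000² / (2 × 2.500) = 384.160 / 5.000 = 76.832 m.
Total = 23.520 + 76.832 = 100.352 m.

Total stopping distance ≈ 100 m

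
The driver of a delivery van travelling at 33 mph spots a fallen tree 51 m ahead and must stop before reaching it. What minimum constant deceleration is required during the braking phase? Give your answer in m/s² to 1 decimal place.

Required deceleration ≈ 2.1 m/s²

33 mph × 0.44704 = 14.7523 m/s.
v² = 2a·d ⇒ a = v²/(2d) = 14.7523² / (2 × 51.000) = 217.630 / 102.000 = 2.1336 m/s².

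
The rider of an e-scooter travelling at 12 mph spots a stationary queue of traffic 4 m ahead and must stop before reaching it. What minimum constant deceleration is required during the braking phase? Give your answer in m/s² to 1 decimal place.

Required deceleration ≈ 3.6 m/s²

12 mph × 0.44704 = 5.3645 m/s.
v² = 2a·d ⇒ a = v²/(2d) = 5.3645² / (2 × 4.000) = 28.778 / 8.000 = 3.5972 m/s².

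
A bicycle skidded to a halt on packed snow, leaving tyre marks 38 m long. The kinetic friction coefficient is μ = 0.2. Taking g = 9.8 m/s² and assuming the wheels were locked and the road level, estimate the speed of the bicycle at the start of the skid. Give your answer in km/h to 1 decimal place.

Initial speed ≈ 43.9 km/h

Deceleration a = μg = 0.2 × 9.8 = 1.960 m/s².
v = √(2a·d) = √(2 × 1.960 × 38) = √148.960 = 12.2049 m/s.
= 12.2049 × 3.6 = 43.938 km/h.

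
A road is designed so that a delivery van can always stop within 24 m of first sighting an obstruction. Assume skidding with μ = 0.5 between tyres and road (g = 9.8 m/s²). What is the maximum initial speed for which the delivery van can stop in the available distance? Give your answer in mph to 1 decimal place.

Maximum speed ≈ 34.3 mph

a = μg = 0.5 × 9.8 = 4.900 m/s².
v²/(2a) = d ⇒ v = √(2 × 4.900 × 24) = √235.20 = 15.3362 m/s.
15.3362 m/s ÷ 0.44704 = 34.306 mph.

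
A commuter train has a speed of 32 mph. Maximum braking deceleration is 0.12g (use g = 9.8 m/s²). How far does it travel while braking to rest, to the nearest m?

32 mph × 0.44704 = 14.3053 m/s.
a = 0.12 × 9.8 = 1.176 m/s².
Braking distance = v²/(2a) = 14.3053² / (2 × 1.176) = 204.642 / 2.352 = 87.008 m.

Braking distance ≈ 87 m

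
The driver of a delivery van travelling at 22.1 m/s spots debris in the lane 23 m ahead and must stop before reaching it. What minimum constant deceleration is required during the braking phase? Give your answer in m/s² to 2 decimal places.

Required deceleration ≈ 10.62 m/s²

v² = 2a·d ⇒ a = v²/(2d) = 22.1000² / (2 × 23.000) = 488.410 / 46.000 = 10.6176 m/s².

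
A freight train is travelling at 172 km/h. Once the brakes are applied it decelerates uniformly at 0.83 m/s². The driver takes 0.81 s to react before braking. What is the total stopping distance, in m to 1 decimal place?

Total stopping distance ≈ 1413.8 m

172 km/h ÷ 3.6 = 47.7778 m/s.
Reaction distance = v·t_r = 47.7778 × 0.81 = 38.700 m.
Braking distance = v²/(2a) = 47.7778² / (2 × 0.830) = 2282.718 / 1.660 = 1375.131 m.
Total = 38.700 + 1375.131 = 1413.831 m.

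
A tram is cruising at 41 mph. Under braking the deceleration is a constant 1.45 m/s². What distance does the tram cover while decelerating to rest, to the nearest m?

41 mph × 0.44704 = 18.3286 m/s.
Braking distance = v²/(2a) = 18.3286² / (2 × 1.450) = 335.938 / 2.900 = 115.841 m.

Braking distance ≈ 116 m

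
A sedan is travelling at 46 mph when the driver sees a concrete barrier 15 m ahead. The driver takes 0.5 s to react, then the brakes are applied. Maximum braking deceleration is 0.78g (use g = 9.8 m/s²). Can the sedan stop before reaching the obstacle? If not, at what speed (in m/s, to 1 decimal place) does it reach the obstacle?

No — it strikes the obstacle at 18.7 m/s

46 mph × 0.44704 = 20.5638 m/s.
a = 0.78 × 9.8 = 7.644 m/s².
Reaction distance = 20.5638 × 0.5 = 10.282 m.
Braking distance needed to stop: v²/(2a) = 422.870 / 15.288 = 27.660 m, so total needed = 10.282 + 27.660 = 37.942 m > 15 m — it cannot stop.
Distance remaining when braking begins: 15 − 10.282 = 4.718 m.
v² = v₀² − 2a·d = 422.870 − 2 × 7.644 × 4.718 = 350.741 m²/s².
v = √350.741 = 18.728 m/s.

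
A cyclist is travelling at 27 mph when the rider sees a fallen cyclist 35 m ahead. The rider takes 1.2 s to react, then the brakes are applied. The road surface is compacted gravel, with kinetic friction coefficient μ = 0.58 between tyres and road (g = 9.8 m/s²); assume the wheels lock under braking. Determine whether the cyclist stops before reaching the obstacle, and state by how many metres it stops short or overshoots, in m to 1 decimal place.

27 mph × 0.44704 = 12.0701 m/s.
a = μg = 0.58 × 9.8 = 5.684 m/s².
Reaction distance = 12.0701 × 1.2 = 14.484 m.
Braking distance = v²/(2a) = 145.687 / 11.368 = 12.816 m.
Total stopping distance = 14.484 + 12.816 = 27.300 m, vs 35 m available — it stops with 35 − 27.300 = 7.700 m to spare.

Yes — it stops 7.7 m short of the obstacle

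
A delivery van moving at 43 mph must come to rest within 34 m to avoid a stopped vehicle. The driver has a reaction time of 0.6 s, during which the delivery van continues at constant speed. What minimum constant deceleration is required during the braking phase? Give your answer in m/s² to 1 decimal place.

Required deceleration ≈ 8.2 m/s²

43 mph × 0.44704 = 19.2227 m/s.
Distance covered during reaction = 19.2227 × 0.6 = 11.534 m.
Distance available for braking: 34 − 11.534 = 22.466 m.
v² = 2a·d ⇒ a = v²/(2d) = 19.2227² / (2 × 22.466) = 369.512 / 44.932 = 8.2238 m/s².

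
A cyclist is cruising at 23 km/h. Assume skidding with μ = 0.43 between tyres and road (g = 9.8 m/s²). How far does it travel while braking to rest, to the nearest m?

Braking distance ≈ 5 m

23 km/h ÷ 3.6 = 6.3889 m/s.
a = μg = 0.43 × 9.8 = 4.214 m/s².
Braking distance = v²/(2a) = 6.3889² / (2 × 4.214) = 40.818 / 8.428 = 4.843 m.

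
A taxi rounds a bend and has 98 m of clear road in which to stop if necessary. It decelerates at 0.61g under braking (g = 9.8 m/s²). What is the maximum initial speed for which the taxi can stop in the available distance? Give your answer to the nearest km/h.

a = 0.61 × 9.8 = 5.978 m/s².
v²/(2a) = d ⇒ v = √(2 × 5.978 × 98) = √1171.69 = 34.2300 m/s.
34.2300 m/s × 3.6 = 123.228 km/h.

Maximum speed ≈ 123 km/h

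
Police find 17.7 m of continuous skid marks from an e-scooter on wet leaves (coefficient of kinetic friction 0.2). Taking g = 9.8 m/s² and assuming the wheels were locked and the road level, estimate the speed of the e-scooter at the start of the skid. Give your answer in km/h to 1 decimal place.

Deceleration a = μg = 0.2 × 9.8 = 1.960 m/s².
v = √(2a·d) = √(2 × 1.960 × 17.7) = √69.384 = 8.3297 m/s.
= 8.3297 × 3.6 = 29.987 km/h.

Initial speed ≈ 30.0 km/h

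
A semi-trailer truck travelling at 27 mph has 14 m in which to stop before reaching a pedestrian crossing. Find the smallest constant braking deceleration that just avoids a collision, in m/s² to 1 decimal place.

27 mph × 0.44704 = 12.0701 m/s.
v² = 2a·d ⇒ a = v²/(2d) = 12.0701² / (2 × 14.000) = 145.687 / 28.000 = 5.2031 m/s².

Required deceleration ≈ 5.2 m/s²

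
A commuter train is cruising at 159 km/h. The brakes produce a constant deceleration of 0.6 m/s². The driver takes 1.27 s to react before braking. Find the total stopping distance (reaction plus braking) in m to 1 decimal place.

Total stopping distance ≈ 1681.7 m

159 km/h ÷ 3.6 = 44.1667 m/s.
Reaction distance = v·t_r = 44.1667 × 1.27 = 56.092 m.
Braking distance = v²/(2a) = 44.1667² / (2 × 0.600) = 1950.697 / 1.200 = 1625.581 m.
Total = 56.092 + 1625.581 = 1681.673 m.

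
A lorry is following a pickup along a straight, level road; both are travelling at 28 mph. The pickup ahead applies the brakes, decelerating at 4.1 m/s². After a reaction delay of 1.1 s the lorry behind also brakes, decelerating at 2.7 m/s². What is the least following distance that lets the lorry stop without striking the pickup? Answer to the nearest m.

Minimum gap ≈ 24 m

28 mph × 0.44704 = 12.5171 m/s.
Leader travels v²/(2a_L) = 156.678 / 8.200 = 19.107 m before stopping.
Follower covers v·t_r = 12.5171 × 1.1 = 13.769 m while reacting, then v²/(2a_F) = 156.678 / 5.400 = 29.014 m while braking, for a total of 13.769 + 29.014 = 42.783 m.
Since a_F ≤ a_L and the follower starts braking later, the follower is never slower than the leader, so the closest approach is when both have stopped.
Minimum gap = 42.783 − 19.107 = 23.676 m.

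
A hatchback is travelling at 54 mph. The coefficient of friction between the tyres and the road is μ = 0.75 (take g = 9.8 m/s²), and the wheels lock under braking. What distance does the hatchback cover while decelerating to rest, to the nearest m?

54 mph × 0.44704 = 24.1402 m/s.
a = μg = 0.75 × 9.8 = 7.350 m/s².
Braking distance = v²/(2a) = 24.1402² / (2 × 7.350) = 582.749 / 14.700 = 39.643 m.

Braking distance ≈ 40 m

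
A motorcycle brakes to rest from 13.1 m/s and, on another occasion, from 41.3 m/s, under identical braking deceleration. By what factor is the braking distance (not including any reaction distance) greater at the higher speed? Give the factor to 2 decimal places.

Braking distance d = v²/(2a), so with a fixed, d ∝ v².
Factor = (41.3/13.1)² = 3.1527² = 9.9395.

Factor ≈ 9.94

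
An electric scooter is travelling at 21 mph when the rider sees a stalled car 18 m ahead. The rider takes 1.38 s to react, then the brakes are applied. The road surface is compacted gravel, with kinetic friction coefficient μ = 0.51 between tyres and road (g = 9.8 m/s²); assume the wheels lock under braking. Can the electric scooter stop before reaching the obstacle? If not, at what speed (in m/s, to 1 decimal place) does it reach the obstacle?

No — it strikes the obstacle at 6.1 m/s

21 mph × 0.44704 = 9.3878 m/s.
a = μg = 0.51 × 9.8 = 4.998 m/s².
Reaction distance = 9.3878 × 1.38 = 12.955 m.
Braking distance needed to stop: v²/(2a) = 88.131 / 9.996 = 8.817 m, so total needed = 12.955 + 8.817 = 21.772 m > 18 m — it cannot stop.
Distance remaining when braking begins: 18 − 12.955 = 5.045 m.
v² = v₀² − 2a·d = 88.131 − 2 × 4.998 × 5.045 = 37.701 m²/s².
v = √37.701 = 6.140 m/s.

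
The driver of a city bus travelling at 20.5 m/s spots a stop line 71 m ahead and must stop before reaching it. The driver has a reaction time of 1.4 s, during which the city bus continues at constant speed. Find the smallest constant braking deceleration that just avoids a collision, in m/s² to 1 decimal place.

Required deceleration ≈ 5.0 m/s²

Distance covered during reaction = 20.5000 × 1.4 = 28.700 m.
Distance available for braking: 71 − 28.700 = 42.300 m.
v² = 2a·d ⇒ a = v²/(2d) = 20.5000² / (2 × 42.300) = 420.250 / 84.600 = 4.9675 m/s².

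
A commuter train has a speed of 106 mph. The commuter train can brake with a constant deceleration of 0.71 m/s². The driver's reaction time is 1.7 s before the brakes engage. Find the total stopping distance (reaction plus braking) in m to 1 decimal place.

106 mph × 0.44704 = 47.3862 m/s.
Reaction distance = v·t_r = 47.3862 × 1.7 = 80.557 m.
Braking distance = v²/(2a) = 47.3862² / (2 × 0.710) = 2245.452 / 1.420 = 1581.304 m.
Total = 80.557 + 1581.304 = 1661.861 m.

Total stopping distance ≈ 1661.9 m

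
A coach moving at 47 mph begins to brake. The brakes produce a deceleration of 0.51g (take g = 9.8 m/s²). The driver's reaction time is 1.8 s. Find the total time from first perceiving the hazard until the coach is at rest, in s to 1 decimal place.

47 mph × 0.44704 = 21.0109 m/s.
a = 0.51 × 9.8 = 4.998 m/s².
Braking time = v/a = 21.0109 / 4.998 = 4.204 s.
Total = 1.8 + 4.204 = 6.004 s.

Total time ≈ 6.0 s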